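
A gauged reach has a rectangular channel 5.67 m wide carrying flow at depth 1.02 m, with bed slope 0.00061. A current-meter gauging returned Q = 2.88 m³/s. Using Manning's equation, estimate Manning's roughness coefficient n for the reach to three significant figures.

0.0409

A = b·y = 5.67 × 1.02 = 5.783 m²
P = b + 2y = 5.67 + 2×1.02 = 7.710 m
R = A/P = 5.783/7.710 = 0.7501 m
n = (1/Q)·A·R^(2/3)·S^(1/2) = (1/2.88) × 5.783 × 0.8256 × 0.02470 = 0.04095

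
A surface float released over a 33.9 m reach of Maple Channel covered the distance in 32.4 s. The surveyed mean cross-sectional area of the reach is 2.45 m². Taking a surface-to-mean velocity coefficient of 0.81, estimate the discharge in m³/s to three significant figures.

v_surface = L / t̄ = 33.9 / 32.4 = 1.046 m/s
v_mean = 0.81 × 1.046 = 0.8475 m/s
Q = A × v_mean = 2.45 × 0.8475 = 2.076 m³/s

2.08 m³/s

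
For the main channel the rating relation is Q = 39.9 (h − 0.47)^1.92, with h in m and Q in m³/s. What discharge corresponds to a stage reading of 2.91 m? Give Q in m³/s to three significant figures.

Q = 39.9 × (2.91 − 0.47)^1.92 = 39.9 × 2.44^1.92 = 221.2 m³/s

221 m³/s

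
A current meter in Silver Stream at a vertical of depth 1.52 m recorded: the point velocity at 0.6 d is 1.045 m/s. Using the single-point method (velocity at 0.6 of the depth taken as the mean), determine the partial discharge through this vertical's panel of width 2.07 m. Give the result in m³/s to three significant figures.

v̄ = v₀.₆ = 1.045 m/s
q = v̄ × d × w = 1.045 × 1.52 × 2.07 = 3.288 m³/s

3.29 m³/s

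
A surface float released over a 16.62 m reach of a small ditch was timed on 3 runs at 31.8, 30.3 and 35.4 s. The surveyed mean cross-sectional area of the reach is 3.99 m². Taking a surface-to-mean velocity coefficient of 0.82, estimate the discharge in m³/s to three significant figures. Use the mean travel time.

1.67 m³/s

t̄ = (31.8 + 30.3 + 35.4) / 3 = 32.5 s
v_surface = L / t̄ = 16.62 / 32.5 = 0.5114 m/s
v_mean = 0.82 × 0.5114 = 0.4193 m/s
Q = A × v_mean = 3.99 × 0.4193 = 1.673 m³/s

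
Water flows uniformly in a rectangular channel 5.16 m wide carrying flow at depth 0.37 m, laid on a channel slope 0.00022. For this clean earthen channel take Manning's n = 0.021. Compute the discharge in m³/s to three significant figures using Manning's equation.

A = b·y = 5.16 × 0.37 = 1.909 m²
P = b + 2y = 5.16 + 2×0.37 = 5.900 m
R = A/P = 1.909/5.900 = 0.3236 m
Q = (1/n)·A·R^(2/3)·S^(1/2) = (1/0.021) × 1.909 × 0.3236^(2/3) × 0.00022^(1/2) = 0.6356 m³/s

0.636 m³/s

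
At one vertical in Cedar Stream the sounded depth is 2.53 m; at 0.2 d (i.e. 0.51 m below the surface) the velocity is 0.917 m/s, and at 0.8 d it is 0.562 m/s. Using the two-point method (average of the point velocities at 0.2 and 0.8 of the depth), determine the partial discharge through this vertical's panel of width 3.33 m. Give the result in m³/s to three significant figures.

6.23 m³/s

v̄ = (0.917 + 0.562) / 2 = 0.7395 m/s
q = v̄ × d × w = 0.7395 × 2.53 × 3.33 = 6.230 m³/s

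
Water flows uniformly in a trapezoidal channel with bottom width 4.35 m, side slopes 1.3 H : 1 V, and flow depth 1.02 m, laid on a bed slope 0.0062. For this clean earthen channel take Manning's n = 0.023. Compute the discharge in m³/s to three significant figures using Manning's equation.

A = (b + z·y)·y = (4.35 + 1.3×1.02)×1.02 = 5.790 m²
P = b + 2y√(1+z²) = 4.35 + 2×1.02×√(1+1.3²) = 7.696 m
R = A/P = 5.790/7.696 = 0.7523 m
Q = (1/n)·A·R^(2/3)·S^(1/2) = (1/0.023) × 5.790 × 0.7523^(2/3) × 0.0062^(1/2) = 16.39 m³/s

16.4 m³/s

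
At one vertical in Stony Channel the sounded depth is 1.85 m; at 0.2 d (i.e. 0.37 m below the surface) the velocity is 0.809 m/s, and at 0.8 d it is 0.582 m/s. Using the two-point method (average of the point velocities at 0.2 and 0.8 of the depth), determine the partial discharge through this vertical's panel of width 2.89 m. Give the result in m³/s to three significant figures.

v̄ = (0.809 + 0.582) / 2 = 0.6955 m/s
q = v̄ × d × w = 0.6955 × 1.85 × 2.89 = 3.718 m³/s

3.72 m³/s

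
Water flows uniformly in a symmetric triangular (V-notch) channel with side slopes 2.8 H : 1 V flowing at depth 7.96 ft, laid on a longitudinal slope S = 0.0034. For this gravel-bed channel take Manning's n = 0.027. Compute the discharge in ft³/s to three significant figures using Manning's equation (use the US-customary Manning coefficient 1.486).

A = z·y² = 2.8×7.96² = 177.4 ft²
P = 2y√(1+z²) = 2×7.96×√(1+2.8²) = 47.33 ft
R = A/P = 177.4/47.33 = 3.748 ft
Q = (1.486/n)·A·R^(2/3)·S^(1/2) = (1.486/0.027) × 177.4 × 3.748^(2/3) × 0.0034^(1/2) = 1374 ft³/s

1370 ft³/s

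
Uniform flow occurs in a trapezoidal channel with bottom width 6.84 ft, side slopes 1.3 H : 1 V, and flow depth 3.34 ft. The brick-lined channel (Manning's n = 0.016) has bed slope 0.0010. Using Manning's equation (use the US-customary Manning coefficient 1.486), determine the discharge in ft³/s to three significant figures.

A = (b + z·y)·y = (6.84 + 1.3×3.34)×3.34 = 37.35 ft²
P = b + 2y√(1+z²) = 6.84 + 2×3.34×√(1+1.3²) = 17.80 ft
R = A/P = 37.35/17.80 = 2.099 ft
Q = (1.486/n)·A·R^(2/3)·S^(1/2) = (1.486/0.016) × 37.35 × 2.099^(2/3) × 0.0010^(1/2) = 179.8 ft³/s

180 ft³/s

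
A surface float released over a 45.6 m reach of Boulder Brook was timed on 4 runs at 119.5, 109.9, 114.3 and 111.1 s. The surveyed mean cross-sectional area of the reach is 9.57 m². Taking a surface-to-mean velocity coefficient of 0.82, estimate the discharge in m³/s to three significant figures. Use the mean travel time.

t̄ = (119.5 + 109.9 + 114.3 + 111.1) / 4 = 113.7 s
v_surface = L / t̄ = 45.6 / 113.7 = 0.4011 m/s
v_mean = 0.82 × 0.4011 = 0.3289 m/s
Q = A × v_mean = 9.57 × 0.3289 = 3.147 m³/s

3.15 m³/s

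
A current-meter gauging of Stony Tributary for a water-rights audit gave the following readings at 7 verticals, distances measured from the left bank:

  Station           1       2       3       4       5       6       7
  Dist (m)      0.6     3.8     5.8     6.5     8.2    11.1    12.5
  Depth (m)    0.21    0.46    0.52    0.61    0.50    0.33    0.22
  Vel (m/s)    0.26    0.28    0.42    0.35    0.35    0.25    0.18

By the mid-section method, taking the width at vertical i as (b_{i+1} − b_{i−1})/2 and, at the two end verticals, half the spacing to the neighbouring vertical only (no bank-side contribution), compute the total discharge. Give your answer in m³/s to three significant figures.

w_1 = (3.8 − 0.6)/2 = 1.6 m; q_1 = 0.26 × 0.21 × 1.6 = 0.08736 m³/s
w_2 = (5.8 − 0.6)/2 = 2.6 m; q_2 = 0.28 × 0.46 × 2.6 = 0.3349 m³/s
w_3 = (6.5 − 3.8)/2 = 1.35 m; q_3 = 0.42 × 0.52 × 1.35 = 0.2948 m³/s
w_4 = (8.2 − 5.8)/2 = 1.2 m; q_4 = 0.35 × 0.61 × 1.2 = 0.2562 m³/s
w_5 = (11.1 − 6.5)/2 = 2.3 m; q_5 = 0.35 × 0.50 × 2.3 = 0.4025 m³/s
w_6 = (12.5 − 8.2)/2 = 2.15 m; q_6 = 0.25 × 0.33 × 2.15 = 0.1774 m³/s
w_7 = (12.5 − 11.1)/2 = 0.7 m; q_7 = 0.18 × 0.22 × 0.7 = 0.02772 m³/s
Q = Σ qᵢ = 1.581 m³/s

1.58 m³/s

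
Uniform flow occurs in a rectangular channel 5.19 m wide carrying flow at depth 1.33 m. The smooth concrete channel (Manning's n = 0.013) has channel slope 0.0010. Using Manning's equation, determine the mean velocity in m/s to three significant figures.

A = b·y = 5.19 × 1.33 = 6.903 m²
P = b + 2y = 5.19 + 2×1.33 = 7.850 m
R = A/P = 6.903/7.850 = 0.8793 m
Q = (1/n)·A·R^(2/3)·S^(1/2) = (1/0.013) × 6.903 × 0.8793^(2/3) × 0.0010^(1/2) = 15.41 m³/s
V = Q/A = 15.41/6.903 = 2.233 m/s

2.23 m/s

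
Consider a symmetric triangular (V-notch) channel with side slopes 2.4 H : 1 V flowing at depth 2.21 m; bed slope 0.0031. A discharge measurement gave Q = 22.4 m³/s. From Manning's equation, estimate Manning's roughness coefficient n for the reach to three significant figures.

0.0295

A = z·y² = 2.4×2.21² = 11.72 m²
P = 2y√(1+z²) = 2×2.21×√(1+2.4²) = 11.49 m
R = A/P = 11.72/11.49 = 1.020 m
n = (1/Q)·A·R^(2/3)·S^(1/2) = (1/22.4) × 11.72 × 1.013 × 0.05568 = 0.02952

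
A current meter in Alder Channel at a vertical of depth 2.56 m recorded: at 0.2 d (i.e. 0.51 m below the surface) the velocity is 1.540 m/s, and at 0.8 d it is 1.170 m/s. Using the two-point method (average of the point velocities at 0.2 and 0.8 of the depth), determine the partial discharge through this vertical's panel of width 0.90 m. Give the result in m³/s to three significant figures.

v̄ = (1.540 + 1.170) / 2 = 1.355 m/s
q = v̄ × d × w = 1.355 × 2.56 × 0.90 = 3.122 m³/s

3.12 m³/s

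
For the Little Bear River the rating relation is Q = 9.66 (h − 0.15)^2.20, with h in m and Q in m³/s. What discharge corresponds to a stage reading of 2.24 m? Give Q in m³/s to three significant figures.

48.9 m³/s

Q = 9.66 × (2.24 − 0.15)^2.20 = 9.66 × 2.09^2.20 = 48.90 m³/s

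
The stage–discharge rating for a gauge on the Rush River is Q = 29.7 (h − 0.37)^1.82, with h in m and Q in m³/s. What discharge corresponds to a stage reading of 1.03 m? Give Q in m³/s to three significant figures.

13.9 m³/s

Q = 29.7 × (1.03 − 0.37)^1.82 = 29.7 × 0.66^1.82 = 13.94 m³/s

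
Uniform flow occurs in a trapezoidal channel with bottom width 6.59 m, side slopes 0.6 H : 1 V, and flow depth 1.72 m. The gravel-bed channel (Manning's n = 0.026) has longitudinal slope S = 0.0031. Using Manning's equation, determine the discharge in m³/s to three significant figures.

A = (b + z·y)·y = (6.59 + 0.6×1.72)×1.72 = 13.11 m²
P = b + 2y√(1+z²) = 6.59 + 2×1.72×√(1+0.6²) = 10.60 m
R = A/P = 13.11/10.60 = 1.237 m
Q = (1/n)·A·R^(2/3)·S^(1/2) = (1/0.026) × 13.11 × 1.237^(2/3) × 0.0031^(1/2) = 32.34 m³/s

32.3 m³/s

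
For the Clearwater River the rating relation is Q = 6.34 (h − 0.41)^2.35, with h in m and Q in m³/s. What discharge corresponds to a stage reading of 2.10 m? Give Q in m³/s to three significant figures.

Q = 6.34 × (2.10 − 0.41)^2.35 = 6.34 × 1.69^2.35 = 21.76 m³/s

21.8 m³/s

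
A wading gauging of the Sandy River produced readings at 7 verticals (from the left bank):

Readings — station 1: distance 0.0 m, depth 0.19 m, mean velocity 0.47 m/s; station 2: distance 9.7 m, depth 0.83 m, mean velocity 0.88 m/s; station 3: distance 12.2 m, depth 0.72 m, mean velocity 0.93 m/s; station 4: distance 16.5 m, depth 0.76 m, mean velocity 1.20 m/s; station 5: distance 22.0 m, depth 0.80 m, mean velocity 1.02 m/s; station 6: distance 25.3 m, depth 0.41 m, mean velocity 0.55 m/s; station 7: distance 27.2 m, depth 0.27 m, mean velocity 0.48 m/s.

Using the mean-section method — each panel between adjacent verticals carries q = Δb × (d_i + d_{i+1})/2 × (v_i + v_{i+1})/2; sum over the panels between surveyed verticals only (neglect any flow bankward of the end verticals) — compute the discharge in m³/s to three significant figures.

Panel 1-2: Δb = 9.7 m, d̄ = (0.19+0.83)/2 = 0.51, v̄ = (0.47+0.88)/2 = 0.675 → q = 9.7×0.51×0.675 = 3.339 m³/s
Panel 2-3: Δb = 2.5 m, d̄ = (0.83+0.72)/2 = 0.775, v̄ = (0.88+0.93)/2 = 0.905 → q = 2.5×0.775×0.905 = 1.753 m³/s
Panel 3-4: Δb = 4.3 m, d̄ = (0.72+0.76)/2 = 0.74, v̄ = (0.93+1.20)/2 = 1.065 → q = 4.3×0.74×1.065 = 3.389 m³/s
Panel 4-5: Δb = 5.5 m, d̄ = (0.76+0.80)/2 = 0.78, v̄ = (1.20+1.02)/2 = 1.11 → q = 5.5×0.78×1.11 = 4.762 m³/s
Panel 5-6: Δb = 3.3 m, d̄ = (0.80+0.41)/2 = 0.605, v̄ = (1.02+0.55)/2 = 0.785 → q = 3.3×0.605×0.785 = 1.567 m³/s
Panel 6-7: Δb = 1.9 m, d̄ = (0.41+0.27)/2 = 0.34, v̄ = (0.55+0.48)/2 = 0.515 → q = 1.9×0.34×0.515 = 0.3327 m³/s
Q = Σ q = 15.14 m³/s

15.1 m³/s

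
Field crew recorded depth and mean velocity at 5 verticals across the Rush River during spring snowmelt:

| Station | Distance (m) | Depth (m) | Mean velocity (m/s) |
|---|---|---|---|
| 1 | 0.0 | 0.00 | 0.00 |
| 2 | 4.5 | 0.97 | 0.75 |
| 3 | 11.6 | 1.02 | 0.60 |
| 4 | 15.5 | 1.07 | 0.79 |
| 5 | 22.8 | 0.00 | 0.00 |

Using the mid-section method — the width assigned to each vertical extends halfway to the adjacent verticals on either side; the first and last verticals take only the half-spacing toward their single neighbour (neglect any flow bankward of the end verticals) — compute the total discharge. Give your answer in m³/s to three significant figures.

12.3 m³/s

w_2 = (11.6 − 0.0)/2 = 5.8 m; q_2 = 0.75 × 0.97 × 5.8 = 4.220 m³/s
w_3 = (15.5 − 4.5)/2 = 5.5 m; q_3 = 0.60 × 1.02 × 5.5 = 3.366 m³/s
w_4 = (22.8 − 11.6)/2 = 5.6 m; q_4 = 0.79 × 1.07 × 5.6 = 4.734 m³/s
Stations 1, 5 contribute zero (depth or velocity is 0).
Q = Σ qᵢ = 12.32 m³/s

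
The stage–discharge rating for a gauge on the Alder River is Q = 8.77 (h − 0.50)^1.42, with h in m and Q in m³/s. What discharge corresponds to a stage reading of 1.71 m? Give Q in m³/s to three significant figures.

11.5 m³/s

Q = 8.77 × (1.71 − 0.50)^1.42 = 8.77 × 1.21^1.42 = 11.50 m³/s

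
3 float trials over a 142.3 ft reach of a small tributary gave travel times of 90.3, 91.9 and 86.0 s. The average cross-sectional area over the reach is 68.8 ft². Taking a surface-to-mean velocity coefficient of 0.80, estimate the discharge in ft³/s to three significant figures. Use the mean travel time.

t̄ = (90.3 + 91.9 + 86.0) / 3 = 89.4 s
v_surface = L / t̄ = 142.3 / 89.4 = 1.592 ft/s
v_mean = 0.80 × 1.592 = 1.273 ft/s
Q = A × v_mean = 68.8 × 1.273 = 87.61 ft³/s

87.6 ft³/s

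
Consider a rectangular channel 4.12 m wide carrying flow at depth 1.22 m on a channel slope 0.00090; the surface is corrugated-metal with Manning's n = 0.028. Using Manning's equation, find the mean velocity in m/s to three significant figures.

A = b·y = 4.12 × 1.22 = 5.026 m²
P = b + 2y = 4.12 + 2×1.22 = 6.560 m
R = A/P = 5.026/6.560 = 0.7662 m
Q = (1/n)·A·R^(2/3)·S^(1/2) = (1/0.028) × 5.026 × 0.7662^(2/3) × 0.00090^(1/2) = 4.509 m³/s
V = Q/A = 4.509/5.026 = 0.8972 m/s

0.897 m/s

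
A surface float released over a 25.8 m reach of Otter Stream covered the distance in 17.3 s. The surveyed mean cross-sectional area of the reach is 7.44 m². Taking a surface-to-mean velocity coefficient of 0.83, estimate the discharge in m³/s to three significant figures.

v_surface = L / t̄ = 25.8 / 17.3 = 1.491 m/s
v_mean = 0.83 × 1.491 = 1.238 m/s
Q = A × v_mean = 7.44 × 1.238 = 9.209 m³/s

9.21 m³/s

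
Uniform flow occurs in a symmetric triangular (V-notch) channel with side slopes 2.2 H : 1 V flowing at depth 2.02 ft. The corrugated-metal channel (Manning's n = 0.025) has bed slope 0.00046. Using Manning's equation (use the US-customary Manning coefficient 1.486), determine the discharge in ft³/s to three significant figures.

10.8 ft³/s

A = z·y² = 2.2×2.02² = 8.977 ft²
P = 2y√(1+z²) = 2×2.02×√(1+2.2²) = 9.763 ft
R = A/P = 8.977/9.763 = 0.9195 ft
Q = (1.486/n)·A·R^(2/3)·S^(1/2) = (1.486/0.025) × 8.977 × 0.9195^(2/3) × 0.00046^(1/2) = 10.82 ft³/s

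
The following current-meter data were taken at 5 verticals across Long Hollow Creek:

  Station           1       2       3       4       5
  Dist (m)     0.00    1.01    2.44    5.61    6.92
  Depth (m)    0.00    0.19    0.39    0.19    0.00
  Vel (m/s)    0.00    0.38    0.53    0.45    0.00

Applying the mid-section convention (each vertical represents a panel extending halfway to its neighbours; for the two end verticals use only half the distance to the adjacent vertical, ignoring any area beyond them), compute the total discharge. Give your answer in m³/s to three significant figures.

w_2 = (2.44 − 0.00)/2 = 1.22 m; q_2 = 0.38 × 0.19 × 1.22 = 0.08808 m³/s
w_3 = (5.61 − 1.01)/2 = 2.3 m; q_3 = 0.53 × 0.39 × 2.3 = 0.4754 m³/s
w_4 = (6.92 − 2.44)/2 = 2.24 m; q_4 = 0.45 × 0.19 × 2.24 = 0.1915 m³/s
Stations 1, 5 contribute zero (depth or velocity is 0).
Q = Σ qᵢ = 0.7550 m³/s

0.755 m³/s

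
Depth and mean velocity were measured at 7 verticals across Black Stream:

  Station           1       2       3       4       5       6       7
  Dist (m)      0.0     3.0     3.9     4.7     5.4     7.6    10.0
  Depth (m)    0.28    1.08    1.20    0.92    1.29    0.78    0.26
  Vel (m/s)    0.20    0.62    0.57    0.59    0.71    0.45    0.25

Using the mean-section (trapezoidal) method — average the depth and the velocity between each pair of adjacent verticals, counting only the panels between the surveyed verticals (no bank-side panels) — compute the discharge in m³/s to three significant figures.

Panel 1-2: Δb = 3 m, d̄ = (0.28+1.08)/2 = 0.68, v̄ = (0.20+0.62)/2 = 0.41 → q = 3×0.68×0.41 = 0.8364 m³/s
Panel 2-3: Δb = 0.9 m, d̄ = (1.08+1.20)/2 = 1.14, v̄ = (0.62+0.57)/2 = 0.595 → q = 0.9×1.14×0.595 = 0.6105 m³/s
Panel 3-4: Δb = 0.8 m, d̄ = (1.20+0.92)/2 = 1.06, v̄ = (0.57+0.59)/2 = 0.58 → q = 0.8×1.06×0.58 = 0.4918 m³/s
Panel 4-5: Δb = 0.7 m, d̄ = (0.92+1.29)/2 = 1.105, v̄ = (0.59+0.71)/2 = 0.65 → q = 0.7×1.105×0.65 = 0.5028 m³/s
Panel 5-6: Δb = 2.2 m, d̄ = (1.29+0.78)/2 = 1.035, v̄ = (0.71+0.45)/2 = 0.58 → q = 2.2×1.035×0.58 = 1.321 m³/s
Panel 6-7: Δb = 2.4 m, d̄ = (0.78+0.26)/2 = 0.52, v̄ = (0.45+0.25)/2 = 0.35 → q = 2.4×0.52×0.35 = 0.4368 m³/s
Q = Σ q = 4.199 m³/s

4.20 m³/s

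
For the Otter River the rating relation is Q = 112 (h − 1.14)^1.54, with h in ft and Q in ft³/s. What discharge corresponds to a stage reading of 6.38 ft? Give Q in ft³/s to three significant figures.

1440 ft³/s

Q = 112 × (6.38 − 1.14)^1.54 = 112 × 5.24^1.54 = 1435 ft³/s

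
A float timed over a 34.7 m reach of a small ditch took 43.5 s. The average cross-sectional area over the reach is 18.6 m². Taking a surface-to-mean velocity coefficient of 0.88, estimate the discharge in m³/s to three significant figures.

13.1 m³/s

v_surface = L / t̄ = 34.7 / 43.5 = 0.7977 m/s
v_mean = 0.88 × 0.7977 = 0.7020 m/s
Q = A × v_mean = 18.6 × 0.7020 = 13.06 m³/s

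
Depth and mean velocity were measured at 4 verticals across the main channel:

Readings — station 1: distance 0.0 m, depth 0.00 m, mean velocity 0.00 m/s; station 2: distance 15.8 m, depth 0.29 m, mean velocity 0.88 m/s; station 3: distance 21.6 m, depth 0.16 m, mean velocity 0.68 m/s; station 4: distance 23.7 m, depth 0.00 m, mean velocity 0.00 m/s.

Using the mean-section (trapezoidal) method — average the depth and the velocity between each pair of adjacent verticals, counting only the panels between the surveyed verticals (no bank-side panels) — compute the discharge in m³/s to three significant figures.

Panel 1-2: Δb = 15.8 m, d̄ = (0.00+0.29)/2 = 0.145, v̄ = (0.00+0.88)/2 = 0.44 → q = 15.8×0.145×0.44 = 1.008 m³/s
Panel 2-3: Δb = 5.8 m, d̄ = (0.29+0.16)/2 = 0.225, v̄ = (0.88+0.68)/2 = 0.78 → q = 5.8×0.225×0.78 = 1.018 m³/s
Panel 3-4: Δb = 2.1 m, d̄ = (0.16+0.00)/2 = 0.08, v̄ = (0.68+0.00)/2 = 0.34 → q = 2.1×0.08×0.34 = 0.05712 m³/s
Q = Σ q = 2.083 m³/s

2.08 m³/s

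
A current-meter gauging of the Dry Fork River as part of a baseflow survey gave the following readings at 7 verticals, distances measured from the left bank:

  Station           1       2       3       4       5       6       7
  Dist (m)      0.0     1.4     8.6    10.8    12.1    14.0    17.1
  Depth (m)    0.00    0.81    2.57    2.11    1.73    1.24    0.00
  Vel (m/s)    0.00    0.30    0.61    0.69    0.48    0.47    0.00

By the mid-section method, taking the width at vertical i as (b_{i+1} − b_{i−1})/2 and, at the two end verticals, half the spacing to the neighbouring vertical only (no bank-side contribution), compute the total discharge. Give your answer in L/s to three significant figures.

w_2 = (8.6 − 0.0)/2 = 4.3 m; q_2 = 0.30 × 0.81 × 4.3 = 1.045 m³/s
w_3 = (10.8 − 1.4)/2 = 4.7 m; q_3 = 0.61 × 2.57 × 4.7 = 7.368 m³/s
w_4 = (12.1 − 8.6)/2 = 1.75 m; q_4 = 0.69 × 2.11 × 1.75 = 2.548 m³/s
w_5 = (14.0 − 10.8)/2 = 1.6 m; q_5 = 0.48 × 1.73 × 1.6 = 1.329 m³/s
w_6 = (17.1 − 12.1)/2 = 2.5 m; q_6 = 0.47 × 1.24 × 2.5 = 1.457 m³/s
Stations 1, 7 contribute zero (depth or velocity is 0).
Q = Σ qᵢ = 13.75 m³/s
= 13.75 × 1000 = 13750 L/s

13700 L/s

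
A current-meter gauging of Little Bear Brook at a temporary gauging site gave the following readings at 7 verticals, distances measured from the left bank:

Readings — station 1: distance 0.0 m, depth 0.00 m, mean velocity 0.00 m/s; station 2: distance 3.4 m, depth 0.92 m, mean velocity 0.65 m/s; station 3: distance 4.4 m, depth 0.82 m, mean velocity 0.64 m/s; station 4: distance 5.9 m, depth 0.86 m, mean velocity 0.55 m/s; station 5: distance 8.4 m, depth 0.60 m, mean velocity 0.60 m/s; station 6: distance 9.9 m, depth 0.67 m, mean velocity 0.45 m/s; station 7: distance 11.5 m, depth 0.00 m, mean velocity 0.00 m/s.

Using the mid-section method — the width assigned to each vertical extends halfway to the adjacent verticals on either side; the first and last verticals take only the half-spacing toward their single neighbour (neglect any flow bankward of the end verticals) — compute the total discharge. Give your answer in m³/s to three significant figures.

4.10 m³/s

w_2 = (4.4 − 0.0)/2 = 2.2 m; q_2 = 0.65 × 0.92 × 2.2 = 1.316 m³/s
w_3 = (5.9 − 3.4)/2 = 1.25 m; q_3 = 0.64 × 0.82 × 1.25 = 0.6560 m³/s
w_4 = (8.4 − 4.4)/2 = 2 m; q_4 = 0.55 × 0.86 × 2 = 0.9460 m³/s
w_5 = (9.9 − 5.9)/2 = 2 m; q_5 = 0.60 × 0.60 × 2 = 0.7200 m³/s
w_6 = (11.5 − 8.4)/2 = 1.55 m; q_6 = 0.45 × 0.67 × 1.55 = 0.4673 m³/s
Stations 1, 7 contribute zero (depth or velocity is 0).
Q = Σ qᵢ = 4.105 m³/s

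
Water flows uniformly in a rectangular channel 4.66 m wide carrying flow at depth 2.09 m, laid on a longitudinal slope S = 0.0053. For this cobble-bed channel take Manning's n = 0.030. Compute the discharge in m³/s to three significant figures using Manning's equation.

A = b·y = 4.66 × 2.09 = 9.739 m²
P = b + 2y = 4.66 + 2×2.09 = 8.840 m
R = A/P = 9.739/8.840 = 1.102 m
Q = (1/n)·A·R^(2/3)·S^(1/2) = (1/0.030) × 9.739 × 1.102^(2/3) × 0.0053^(1/2) = 25.21 m³/s

25.2 m³/s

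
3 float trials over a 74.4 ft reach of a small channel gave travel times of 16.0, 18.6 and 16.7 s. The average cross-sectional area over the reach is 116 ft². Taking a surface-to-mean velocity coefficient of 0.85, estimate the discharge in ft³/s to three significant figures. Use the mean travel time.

429 ft³/s

t̄ = (16.0 + 18.6 + 16.7) / 3 = 17.1 s
v_surface = L / t̄ = 74.4 / 17.1 = 4.351 ft/s
v_mean = 0.85 × 4.351 = 3.698 ft/s
Q = A × v_mean = 116 × 3.698 = 429.0 ft³/s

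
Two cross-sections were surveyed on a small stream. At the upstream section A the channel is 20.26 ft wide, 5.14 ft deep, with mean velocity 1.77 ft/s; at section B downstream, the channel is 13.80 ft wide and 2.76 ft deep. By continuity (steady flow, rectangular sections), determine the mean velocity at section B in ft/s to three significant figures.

4.84 ft/s

Q = A₁V₁ = (20.26×5.14) × 1.77 = 184.3 ft³/s
A₂ = 13.80 × 2.76 = 38.09 ft²
V₂ = Q/A₂ = 184.3/38.09 = 4.839 ft/s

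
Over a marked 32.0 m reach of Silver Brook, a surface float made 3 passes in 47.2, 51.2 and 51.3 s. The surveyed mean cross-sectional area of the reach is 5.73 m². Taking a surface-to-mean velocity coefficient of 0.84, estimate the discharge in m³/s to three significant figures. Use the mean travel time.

3.09 m³/s

t̄ = (47.2 + 51.2 + 51.3) / 3 = 49.9 s
v_surface = L / t̄ = 32.0 / 49.9 = 0.6413 m/s
v_mean = 0.84 × 0.6413 = 0.5387 m/s
Q = A × v_mean = 5.73 × 0.5387 = 3.087 m³/s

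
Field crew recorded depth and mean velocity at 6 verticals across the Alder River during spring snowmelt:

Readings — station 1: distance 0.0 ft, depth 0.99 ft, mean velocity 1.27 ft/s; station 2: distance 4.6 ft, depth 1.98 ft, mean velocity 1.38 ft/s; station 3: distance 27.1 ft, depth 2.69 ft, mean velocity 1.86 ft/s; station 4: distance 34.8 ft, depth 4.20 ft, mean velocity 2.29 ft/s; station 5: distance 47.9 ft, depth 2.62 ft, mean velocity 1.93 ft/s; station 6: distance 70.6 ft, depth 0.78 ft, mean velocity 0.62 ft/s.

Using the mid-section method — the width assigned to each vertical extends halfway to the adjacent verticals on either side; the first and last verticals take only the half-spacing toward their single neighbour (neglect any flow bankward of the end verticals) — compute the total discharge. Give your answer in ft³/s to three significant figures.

311 ft³/s

w_1 = (4.6 − 0.0)/2 = 2.3 ft; q_1 = 1.27 × 0.99 × 2.3 = 2.892 ft³/s
w_2 = (27.1 − 0.0)/2 = 13.55 ft; q_2 = 1.38 × 1.98 × 13.55 = 37.02 ft³/s
w_3 = (34.8 − 4.6)/2 = 15.1 ft; q_3 = 1.86 × 2.69 × 15.1 = 75.55 ft³/s
w_4 = (47.9 − 27.1)/2 = 10.4 ft; q_4 = 2.29 × 4.20 × 10.4 = 100.0 ft³/s
w_5 = (70.6 − 34.8)/2 = 17.9 ft; q_5 = 1.93 × 2.62 × 17.9 = 90.51 ft³/s
w_6 = (70.6 − 47.9)/2 = 11.35 ft; q_6 = 0.62 × 0.78 × 11.35 = 5.489 ft³/s
Q = Σ qᵢ = 311.5 ft³/s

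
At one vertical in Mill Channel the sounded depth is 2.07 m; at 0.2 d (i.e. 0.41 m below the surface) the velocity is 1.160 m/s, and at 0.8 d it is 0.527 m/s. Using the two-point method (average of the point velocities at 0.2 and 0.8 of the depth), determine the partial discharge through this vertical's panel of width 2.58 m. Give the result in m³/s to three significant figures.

v̄ = (1.160 + 0.527) / 2 = 0.8435 m/s
q = v̄ × d × w = 0.8435 × 2.07 × 2.58 = 4.505 m³/s

4.50 m³/s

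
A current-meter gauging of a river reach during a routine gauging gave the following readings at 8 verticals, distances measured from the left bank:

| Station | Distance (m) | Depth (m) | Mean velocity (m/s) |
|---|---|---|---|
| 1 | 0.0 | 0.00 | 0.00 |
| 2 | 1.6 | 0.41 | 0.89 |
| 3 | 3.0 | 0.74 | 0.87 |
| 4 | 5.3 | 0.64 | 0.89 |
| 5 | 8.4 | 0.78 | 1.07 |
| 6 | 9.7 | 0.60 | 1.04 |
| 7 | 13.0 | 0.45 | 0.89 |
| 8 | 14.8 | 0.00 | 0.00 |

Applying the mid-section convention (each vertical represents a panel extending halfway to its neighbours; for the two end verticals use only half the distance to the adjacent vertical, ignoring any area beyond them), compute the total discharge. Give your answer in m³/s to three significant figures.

w_2 = (3.0 − 0.0)/2 = 1.5 m; q_2 = 0.89 × 0.41 × 1.5 = 0.5474 m³/s
w_3 = (5.3 − 1.6)/2 = 1.85 m; q_3 = 0.87 × 0.74 × 1.85 = 1.191 m³/s
w_4 = (8.4 − 3.0)/2 = 2.7 m; q_4 = 0.89 × 0.64 × 2.7 = 1.538 m³/s
w_5 = (9.7 − 5.3)/2 = 2.2 m; q_5 = 1.07 × 0.78 × 2.2 = 1.836 m³/s
w_6 = (13.0 − 8.4)/2 = 2.3 m; q_6 = 1.04 × 0.60 × 2.3 = 1.435 m³/s
w_7 = (14.8 − 9.7)/2 = 2.55 m; q_7 = 0.89 × 0.45 × 2.55 = 1.021 m³/s
Stations 1, 8 contribute zero (depth or velocity is 0).
Q = Σ qᵢ = 7.569 m³/s

7.57 m³/s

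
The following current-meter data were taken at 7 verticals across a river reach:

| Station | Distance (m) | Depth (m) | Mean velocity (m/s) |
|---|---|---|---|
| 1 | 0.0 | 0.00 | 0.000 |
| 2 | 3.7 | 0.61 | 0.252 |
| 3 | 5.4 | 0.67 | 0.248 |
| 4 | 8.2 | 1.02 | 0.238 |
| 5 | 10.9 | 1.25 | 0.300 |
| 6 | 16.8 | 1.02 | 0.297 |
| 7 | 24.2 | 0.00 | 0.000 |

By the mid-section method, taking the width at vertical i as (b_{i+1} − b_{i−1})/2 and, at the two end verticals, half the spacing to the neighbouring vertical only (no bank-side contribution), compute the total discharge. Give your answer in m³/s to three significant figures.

5.08 m³/s

w_2 = (5.4 − 0.0)/2 = 2.7 m; q_2 = 0.252 × 0.61 × 2.7 = 0.4150 m³/s
w_3 = (8.2 − 3.7)/2 = 2.25 m; q_3 = 0.248 × 0.67 × 2.25 = 0.3739 m³/s
w_4 = (10.9 − 5.4)/2 = 2.75 m; q_4 = 0.238 × 1.02 × 2.75 = 0.6676 m³/s
w_5 = (16.8 − 8.2)/2 = 4.3 m; q_5 = 0.300 × 1.25 × 4.3 = 1.613 m³/s
w_6 = (24.2 − 10.9)/2 = 6.65 m; q_6 = 0.297 × 1.02 × 6.65 = 2.015 m³/s
Stations 1, 7 contribute zero (depth or velocity is 0).
Q = Σ qᵢ = 5.084 m³/s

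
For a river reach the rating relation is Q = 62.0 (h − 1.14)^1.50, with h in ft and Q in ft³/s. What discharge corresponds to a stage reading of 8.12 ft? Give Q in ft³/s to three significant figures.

Q = 62.0 × (8.12 − 1.14)^1.50 = 62.0 × 6.98^1.50 = 1143 ft³/s

1140 ft³/s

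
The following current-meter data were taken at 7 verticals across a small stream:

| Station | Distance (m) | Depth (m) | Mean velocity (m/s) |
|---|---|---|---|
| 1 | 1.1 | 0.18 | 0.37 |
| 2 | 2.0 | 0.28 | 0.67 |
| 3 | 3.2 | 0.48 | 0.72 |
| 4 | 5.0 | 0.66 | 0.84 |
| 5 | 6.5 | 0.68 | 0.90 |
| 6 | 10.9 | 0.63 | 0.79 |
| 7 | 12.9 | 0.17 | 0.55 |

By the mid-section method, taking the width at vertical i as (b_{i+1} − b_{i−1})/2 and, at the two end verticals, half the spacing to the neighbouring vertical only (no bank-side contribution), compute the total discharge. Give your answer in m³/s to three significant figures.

5.15 m³/s

w_1 = (2.0 − 1.1)/2 = 0.45 m; q_1 = 0.37 × 0.18 × 0.45 = 0.02997 m³/s
w_2 = (3.2 − 1.1)/2 = 1.05 m; q_2 = 0.67 × 0.28 × 1.05 = 0.1970 m³/s
w_3 = (5.0 − 2.0)/2 = 1.5 m; q_3 = 0.72 × 0.48 × 1.5 = 0.5184 m³/s
w_4 = (6.5 − 3.2)/2 = 1.65 m; q_4 = 0.84 × 0.66 × 1.65 = 0.9148 m³/s
w_5 = (10.9 − 5.0)/2 = 2.95 m; q_5 = 0.90 × 0.68 × 2.95 = 1.805 m³/s
w_6 = (12.9 − 6.5)/2 = 3.2 m; q_6 = 0.79 × 0.63 × 3.2 = 1.593 m³/s
w_7 = (12.9 − 10.9)/2 = 1 m; q_7 = 0.55 × 0.17 × 1 = 0.09350 m³/s
Q = Σ qᵢ = 5.152 m³/s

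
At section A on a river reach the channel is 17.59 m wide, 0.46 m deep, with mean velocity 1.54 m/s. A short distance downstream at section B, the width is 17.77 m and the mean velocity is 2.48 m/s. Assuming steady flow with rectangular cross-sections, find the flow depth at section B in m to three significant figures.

0.283 m

Q = A₁V₁ = (17.59×0.46) × 1.54 = 12.46 m³/s
d₂ = Q/(b₂ V₂) = 12.46/(17.77×2.48) = 0.2828 m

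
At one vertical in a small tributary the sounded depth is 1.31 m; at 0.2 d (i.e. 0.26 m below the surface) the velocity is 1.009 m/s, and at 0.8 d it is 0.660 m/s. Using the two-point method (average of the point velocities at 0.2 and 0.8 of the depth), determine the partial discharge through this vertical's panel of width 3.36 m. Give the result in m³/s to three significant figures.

3.67 m³/s

v̄ = (1.009 + 0.660) / 2 = 0.8345 m/s
q = v̄ × d × w = 0.8345 × 1.31 × 3.36 = 3.673 m³/s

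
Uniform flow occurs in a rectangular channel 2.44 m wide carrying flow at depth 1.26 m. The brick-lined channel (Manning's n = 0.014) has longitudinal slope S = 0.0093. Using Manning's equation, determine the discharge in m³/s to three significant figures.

A = b·y = 2.44 × 1.26 = 3.074 m²
P = b + 2y = 2.44 + 2×1.26 = 4.960 m
R = A/P = 3.074/4.960 = 0.6198 m
Q = (1/n)·A·R^(2/3)·S^(1/2) = (1/0.014) × 3.074 × 0.6198^(2/3) × 0.0093^(1/2) = 15.40 m³/s

15.4 m³/s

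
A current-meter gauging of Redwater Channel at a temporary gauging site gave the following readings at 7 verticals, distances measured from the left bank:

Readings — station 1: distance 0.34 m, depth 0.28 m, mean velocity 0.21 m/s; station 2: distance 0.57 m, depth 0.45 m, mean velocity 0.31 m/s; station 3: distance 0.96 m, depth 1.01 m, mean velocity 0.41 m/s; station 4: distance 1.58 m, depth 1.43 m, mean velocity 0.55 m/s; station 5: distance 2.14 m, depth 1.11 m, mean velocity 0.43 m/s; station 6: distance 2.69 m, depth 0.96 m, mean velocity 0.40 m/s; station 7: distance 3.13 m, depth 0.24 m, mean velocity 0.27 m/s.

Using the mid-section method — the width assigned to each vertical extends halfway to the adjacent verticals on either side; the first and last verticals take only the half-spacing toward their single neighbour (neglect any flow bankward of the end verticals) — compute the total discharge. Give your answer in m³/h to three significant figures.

w_1 = (0.57 − 0.34)/2 = 0.115 m; q_1 = 0.21 × 0.28 × 0.115 = 0.006762 m³/s
w_2 = (0.96 − 0.34)/2 = 0.31 m; q_2 = 0.31 × 0.45 × 0.31 = 0.04325 m³/s
w_3 = (1.58 − 0.57)/2 = 0.505 m; q_3 = 0.41 × 1.01 × 0.505 = 0.2091 m³/s
w_4 = (2.14 − 0.96)/2 = 0.59 m; q_4 = 0.55 × 1.43 × 0.59 = 0.4640 m³/s
w_5 = (2.69 − 1.58)/2 = 0.555 m; q_5 = 0.43 × 1.11 × 0.555 = 0.2649 m³/s
w_6 = (3.13 − 2.14)/2 = 0.495 m; q_6 = 0.40 × 0.96 × 0.495 = 0.1901 m³/s
w_7 = (3.13 − 2.69)/2 = 0.22 m; q_7 = 0.27 × 0.24 × 0.22 = 0.01426 m³/s
Q = Σ qᵢ = 1.192 m³/s
= 1.192 × 3600 = 4293 m³/h

4290 m³/h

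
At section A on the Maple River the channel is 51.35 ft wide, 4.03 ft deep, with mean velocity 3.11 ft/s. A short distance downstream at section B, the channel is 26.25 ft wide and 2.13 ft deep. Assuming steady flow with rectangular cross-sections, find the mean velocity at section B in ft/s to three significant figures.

11.5 ft/s

Q = A₁V₁ = (51.35×4.03) × 3.11 = 643.6 ft³/s
A₂ = 26.25 × 2.13 = 55.91 ft²
V₂ = Q/A₂ = 643.6/55.91 = 11.51 ft/s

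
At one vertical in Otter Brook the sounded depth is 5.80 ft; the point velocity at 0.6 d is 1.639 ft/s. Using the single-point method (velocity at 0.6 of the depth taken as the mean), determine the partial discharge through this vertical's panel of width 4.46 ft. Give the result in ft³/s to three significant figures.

v̄ = v₀.₆ = 1.639 ft/s
q = v̄ × d × w = 1.639 × 5.80 × 4.46 = 42.40 ft³/s

42.4 ft³/s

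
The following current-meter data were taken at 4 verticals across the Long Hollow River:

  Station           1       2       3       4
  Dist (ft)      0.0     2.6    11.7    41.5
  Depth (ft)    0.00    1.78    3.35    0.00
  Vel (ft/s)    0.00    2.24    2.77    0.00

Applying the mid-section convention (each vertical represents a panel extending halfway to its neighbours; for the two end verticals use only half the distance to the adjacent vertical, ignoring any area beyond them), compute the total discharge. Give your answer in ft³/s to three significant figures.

w_2 = (11.7 − 0.0)/2 = 5.85 ft; q_2 = 2.24 × 1.78 × 5.85 = 23.33 ft³/s
w_3 = (41.5 − 2.6)/2 = 19.45 ft; q_3 = 2.77 × 3.35 × 19.45 = 180.5 ft³/s
Stations 1, 4 contribute zero (depth or velocity is 0).
Q = Σ qᵢ = 203.8 ft³/s

204 ft³/s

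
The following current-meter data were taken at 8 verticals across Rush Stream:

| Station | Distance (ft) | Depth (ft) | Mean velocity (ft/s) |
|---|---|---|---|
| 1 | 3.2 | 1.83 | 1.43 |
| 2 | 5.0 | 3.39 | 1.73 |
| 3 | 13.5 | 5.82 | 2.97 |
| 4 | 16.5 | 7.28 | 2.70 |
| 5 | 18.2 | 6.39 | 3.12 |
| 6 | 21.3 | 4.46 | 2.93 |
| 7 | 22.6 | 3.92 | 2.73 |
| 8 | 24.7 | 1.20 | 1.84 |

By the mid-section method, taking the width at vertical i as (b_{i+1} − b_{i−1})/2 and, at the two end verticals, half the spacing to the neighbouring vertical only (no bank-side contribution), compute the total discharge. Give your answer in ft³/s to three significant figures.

275 ft³/s

w_1 = (5.0 − 3.2)/2 = 0.9 ft; q_1 = 1.43 × 1.83 × 0.9 = 2.355 ft³/s
w_2 = (13.5 − 3.2)/2 = 5.15 ft; q_2 = 1.73 × 3.39 × 5.15 = 30.20 ft³/s
w_3 = (16.5 − 5.0)/2 = 5.75 ft; q_3 = 2.97 × 5.82 × 5.75 = 99.39 ft³/s
w_4 = (18.2 − 13.5)/2 = 2.35 ft; q_4 = 2.70 × 7.28 × 2.35 = 46.19 ft³/s
w_5 = (21.3 − 16.5)/2 = 2.4 ft; q_5 = 3.12 × 6.39 × 2.4 = 47.85 ft³/s
w_6 = (22.6 − 18.2)/2 = 2.2 ft; q_6 = 2.93 × 4.46 × 2.2 = 28.75 ft³/s
w_7 = (24.7 − 21.3)/2 = 1.7 ft; q_7 = 2.73 × 3.92 × 1.7 = 18.19 ft³/s
w_8 = (24.7 − 22.6)/2 = 1.05 ft; q_8 = 1.84 × 1.20 × 1.05 = 2.318 ft³/s
Q = Σ qᵢ = 275.2 ft³/s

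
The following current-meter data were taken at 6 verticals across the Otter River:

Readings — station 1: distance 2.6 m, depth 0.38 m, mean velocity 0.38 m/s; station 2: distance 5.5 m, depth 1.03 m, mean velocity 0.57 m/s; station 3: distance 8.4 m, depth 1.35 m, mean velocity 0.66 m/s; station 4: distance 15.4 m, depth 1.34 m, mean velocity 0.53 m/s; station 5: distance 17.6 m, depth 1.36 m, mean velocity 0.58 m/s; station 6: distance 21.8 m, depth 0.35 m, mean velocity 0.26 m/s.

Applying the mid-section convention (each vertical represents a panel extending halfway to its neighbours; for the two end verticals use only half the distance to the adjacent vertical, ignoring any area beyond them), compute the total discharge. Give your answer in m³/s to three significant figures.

w_1 = (5.5 − 2.6)/2 = 1.45 m; q_1 = 0.38 × 0.38 × 1.45 = 0.2094 m³/s
w_2 = (8.4 − 2.6)/2 = 2.9 m; q_2 = 0.57 × 1.03 × 2.9 = 1.703 m³/s
w_3 = (15.4 − 5.5)/2 = 4.95 m; q_3 = 0.66 × 1.35 × 4.95 = 4.410 m³/s
w_4 = (17.6 − 8.4)/2 = 4.6 m; q_4 = 0.53 × 1.34 × 4.6 = 3.267 m³/s
w_5 = (21.8 − 15.4)/2 = 3.2 m; q_5 = 0.58 × 1.36 × 3.2 = 2.524 m³/s
w_6 = (21.8 − 17.6)/2 = 2.1 m; q_6 = 0.26 × 0.35 × 2.1 = 0.1911 m³/s
Q = Σ qᵢ = 12.30 m³/s

12.3 m³/s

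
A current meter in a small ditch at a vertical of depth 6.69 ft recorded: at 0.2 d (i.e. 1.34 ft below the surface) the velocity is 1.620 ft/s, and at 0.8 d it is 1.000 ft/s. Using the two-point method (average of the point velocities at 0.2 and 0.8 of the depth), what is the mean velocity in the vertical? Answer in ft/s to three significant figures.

1.31 ft/s

v̄ = (1.620 + 1.000) / 2 = 1.310 ft/s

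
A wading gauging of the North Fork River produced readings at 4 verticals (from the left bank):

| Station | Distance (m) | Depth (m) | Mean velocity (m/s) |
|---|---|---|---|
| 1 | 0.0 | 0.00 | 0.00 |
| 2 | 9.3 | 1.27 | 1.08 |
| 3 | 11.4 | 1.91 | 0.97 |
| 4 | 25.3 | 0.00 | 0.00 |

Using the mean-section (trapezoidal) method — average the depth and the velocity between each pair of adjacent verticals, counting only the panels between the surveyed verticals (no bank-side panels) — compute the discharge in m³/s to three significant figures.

13.0 m³/s

Panel 1-2: Δb = 9.3 m, d̄ = (0.00+1.27)/2 = 0.635, v̄ = (0.00+1.08)/2 = 0.54 → q = 9.3×0.635×0.54 = 3.189 m³/s
Panel 2-3: Δb = 2.1 m, d̄ = (1.27+1.91)/2 = 1.59, v̄ = (1.08+0.97)/2 = 1.025 → q = 2.1×1.59×1.025 = 3.422 m³/s
Panel 3-4: Δb = 13.9 m, d̄ = (1.91+0.00)/2 = 0.955, v̄ = (0.97+0.00)/2 = 0.485 → q = 13.9×0.955×0.485 = 6.438 m³/s
Q = Σ q = 13.05 m³/s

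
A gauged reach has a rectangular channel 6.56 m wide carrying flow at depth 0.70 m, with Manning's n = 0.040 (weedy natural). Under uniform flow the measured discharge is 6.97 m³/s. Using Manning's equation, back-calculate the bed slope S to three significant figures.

0.00768

A = b·y = 6.56 × 0.70 = 4.592 m²
P = b + 2y = 6.56 + 2×0.70 = 7.960 m
R = A/P = 4.592/7.960 = 0.5769 m
S = (Q·n / (1·A·R^(2/3)))² = (6.97×0.040 / (1×4.592×0.6930))² = 0.007676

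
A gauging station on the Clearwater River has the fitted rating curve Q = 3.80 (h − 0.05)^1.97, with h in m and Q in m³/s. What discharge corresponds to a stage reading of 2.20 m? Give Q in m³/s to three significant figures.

Q = 3.80 × (2.20 − 0.05)^1.97 = 3.80 × 2.15^1.97 = 17.17 m³/s

17.2 m³/s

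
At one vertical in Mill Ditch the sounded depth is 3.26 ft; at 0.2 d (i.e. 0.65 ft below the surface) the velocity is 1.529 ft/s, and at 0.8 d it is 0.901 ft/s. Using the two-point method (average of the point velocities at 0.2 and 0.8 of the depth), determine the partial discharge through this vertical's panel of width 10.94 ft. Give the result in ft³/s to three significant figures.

v̄ = (1.529 + 0.901) / 2 = 1.215 ft/s
q = v̄ × d × w = 1.215 × 3.26 × 10.94 = 43.33 ft³/s

43.3 ft³/s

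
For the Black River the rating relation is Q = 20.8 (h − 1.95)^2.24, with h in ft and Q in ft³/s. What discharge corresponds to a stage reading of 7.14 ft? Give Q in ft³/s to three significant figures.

832 ft³/s

Q = 20.8 × (7.14 − 1.95)^2.24 = 20.8 × 5.19^2.24 = 831.8 ft³/s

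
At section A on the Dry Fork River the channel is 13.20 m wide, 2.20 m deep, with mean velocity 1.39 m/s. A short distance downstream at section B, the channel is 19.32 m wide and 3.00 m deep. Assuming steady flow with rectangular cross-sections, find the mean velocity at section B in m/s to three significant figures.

Q = A₁V₁ = (13.20×2.20) × 1.39 = 40.37 m³/s
A₂ = 19.32 × 3.00 = 57.96 m²
V₂ = Q/A₂ = 40.37/57.96 = 0.6964 m/s

0.696 m/s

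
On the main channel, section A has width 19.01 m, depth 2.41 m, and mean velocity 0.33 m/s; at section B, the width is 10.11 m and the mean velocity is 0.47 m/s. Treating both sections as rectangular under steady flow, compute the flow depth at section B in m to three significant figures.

3.18 m

Q = A₁V₁ = (19.01×2.41) × 0.33 = 15.12 m³/s
d₂ = Q/(b₂ V₂) = 15.12/(10.11×0.47) = 3.182 m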